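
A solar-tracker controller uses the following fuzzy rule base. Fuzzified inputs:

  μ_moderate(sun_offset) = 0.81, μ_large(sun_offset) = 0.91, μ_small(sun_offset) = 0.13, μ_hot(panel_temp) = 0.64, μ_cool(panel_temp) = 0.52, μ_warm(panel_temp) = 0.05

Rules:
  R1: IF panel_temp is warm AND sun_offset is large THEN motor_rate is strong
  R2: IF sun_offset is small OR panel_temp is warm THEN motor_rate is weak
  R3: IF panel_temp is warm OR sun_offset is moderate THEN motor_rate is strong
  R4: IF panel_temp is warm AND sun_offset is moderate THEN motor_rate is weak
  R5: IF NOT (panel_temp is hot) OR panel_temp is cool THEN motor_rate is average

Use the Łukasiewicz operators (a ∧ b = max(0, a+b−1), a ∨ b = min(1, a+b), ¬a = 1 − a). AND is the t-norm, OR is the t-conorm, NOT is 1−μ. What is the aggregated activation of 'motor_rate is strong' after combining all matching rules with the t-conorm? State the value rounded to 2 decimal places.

0.86

R1: warm=0.05, large=0.91; AND[max(0, a+b−1)] → w = 0.00
R2: small=0.13, warm=0.05; OR[min(1, a+b)] → w = 0.18
R3: warm=0.05, moderate=0.81; OR[min(1, a+b)] → w = 0.86
R4: warm=0.05, moderate=0.81; AND[max(0, a+b−1)] → w = 0.00
R5: ¬hot=1−0.64=0.36, cool=0.52; OR[min(1, a+b)] → w = 0.88
Rules with consequent 'strong': {R1, R3} → strengths 0.00, 0.86
Aggregate via t-conorm [min(1, a+b)]: 0.86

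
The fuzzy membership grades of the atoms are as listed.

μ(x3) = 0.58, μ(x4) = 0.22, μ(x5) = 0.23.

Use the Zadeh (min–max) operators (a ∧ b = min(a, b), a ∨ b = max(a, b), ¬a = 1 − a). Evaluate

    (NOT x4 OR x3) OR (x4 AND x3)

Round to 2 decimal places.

NOT x4 = 1 − 0.22 = 0.78
NOT x4 OR x3 = max(a, b) on (0.78, 0.58) = 0.78
x4 AND x3 = min(a, b) on (0.22, 0.58) = 0.22
(NOT x4 OR x3) OR (x4 AND x3) = max(a, b) on (0.78, 0.22) = 0.78

0.78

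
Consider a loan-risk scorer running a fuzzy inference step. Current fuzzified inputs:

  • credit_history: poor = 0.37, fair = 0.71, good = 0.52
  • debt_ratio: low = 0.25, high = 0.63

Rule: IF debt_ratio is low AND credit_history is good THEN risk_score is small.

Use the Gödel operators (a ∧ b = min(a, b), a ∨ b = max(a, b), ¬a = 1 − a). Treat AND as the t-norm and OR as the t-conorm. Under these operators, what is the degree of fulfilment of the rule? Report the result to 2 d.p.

0.25

firing strength: low=0.25, good=0.52; AND[min(a, b)] → w = 0.25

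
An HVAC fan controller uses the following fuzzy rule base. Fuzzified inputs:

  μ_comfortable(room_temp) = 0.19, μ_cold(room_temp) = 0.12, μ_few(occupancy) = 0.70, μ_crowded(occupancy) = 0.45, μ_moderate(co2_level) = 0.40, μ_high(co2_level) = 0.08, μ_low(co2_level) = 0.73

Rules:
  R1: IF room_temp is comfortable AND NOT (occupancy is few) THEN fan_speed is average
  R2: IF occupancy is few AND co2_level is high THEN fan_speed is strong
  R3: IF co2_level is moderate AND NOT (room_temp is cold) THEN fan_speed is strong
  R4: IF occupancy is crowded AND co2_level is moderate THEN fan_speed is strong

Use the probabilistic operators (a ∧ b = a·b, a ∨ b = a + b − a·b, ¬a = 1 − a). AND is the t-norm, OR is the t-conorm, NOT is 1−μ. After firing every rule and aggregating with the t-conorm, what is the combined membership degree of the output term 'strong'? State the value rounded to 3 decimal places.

0.498

R1: comfortable=0.19, ¬few=1−0.70=0.30; AND[a·b] → w = 0.0570
R2: few=0.70, high=0.08; AND[a·b] → w = 0.0560
R3: moderate=0.40, ¬cold=1−0.12=0.88; AND[a·b] → w = 0.3520
R4: crowded=0.45, moderate=0.40; AND[a·b] → w = 0.1800
Rules with consequent 'strong': {R2, R3, R4} → strengths 0.0560, 0.3520, 0.1800
Aggregate via t-conorm [a + b − a·b]: 0.4984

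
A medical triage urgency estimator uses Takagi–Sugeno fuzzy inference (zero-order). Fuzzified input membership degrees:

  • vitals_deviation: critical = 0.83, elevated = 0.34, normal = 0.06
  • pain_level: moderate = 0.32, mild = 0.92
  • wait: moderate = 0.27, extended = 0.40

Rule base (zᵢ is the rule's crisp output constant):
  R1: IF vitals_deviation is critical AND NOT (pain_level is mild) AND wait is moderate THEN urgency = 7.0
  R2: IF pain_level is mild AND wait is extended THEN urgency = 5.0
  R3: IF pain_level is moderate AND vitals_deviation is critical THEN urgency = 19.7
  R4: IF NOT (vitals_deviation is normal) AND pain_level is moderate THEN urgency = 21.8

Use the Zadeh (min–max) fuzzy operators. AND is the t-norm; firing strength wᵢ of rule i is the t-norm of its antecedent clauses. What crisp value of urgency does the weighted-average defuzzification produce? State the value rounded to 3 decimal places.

R1 (z=7.0): critical=0.83, ¬mild=1−0.92=0.08, moderate=0.27; AND[min(a, b)] → w = 0.08
R2 (z=5.0): mild=0.92, extended=0.40; AND[min(a, b)] → w = 0.40
R3 (z=19.7): moderate=0.32, critical=0.83; AND[min(a, b)] → w = 0.32
R4 (z=21.8): ¬normal=1−0.06=0.94, moderate=0.32; AND[min(a, b)] → w = 0.32
Weighted average = (0.08·7.0 + 0.40·5.0 + 0.32·19.7 + 0.32·21.8) / (0.08 + 0.40 + 0.32 + 0.32)
  = 15.8400 / 1.1200 = 14.143

14.143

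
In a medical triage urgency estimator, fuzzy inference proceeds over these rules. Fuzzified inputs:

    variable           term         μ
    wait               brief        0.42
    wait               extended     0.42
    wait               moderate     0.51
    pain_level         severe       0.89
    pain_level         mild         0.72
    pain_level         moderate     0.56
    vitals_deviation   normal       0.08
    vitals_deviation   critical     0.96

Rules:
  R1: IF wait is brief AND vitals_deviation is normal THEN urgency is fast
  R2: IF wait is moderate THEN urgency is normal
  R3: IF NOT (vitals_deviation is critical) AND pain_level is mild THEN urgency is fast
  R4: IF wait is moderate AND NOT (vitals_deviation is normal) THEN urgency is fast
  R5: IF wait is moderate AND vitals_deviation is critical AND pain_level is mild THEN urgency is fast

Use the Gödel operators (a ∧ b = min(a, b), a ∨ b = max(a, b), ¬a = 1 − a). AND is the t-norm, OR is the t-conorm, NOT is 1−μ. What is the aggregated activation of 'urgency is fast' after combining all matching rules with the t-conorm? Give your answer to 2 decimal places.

R1: brief=0.42, normal=0.08; AND[min(a, b)] → w = 0.08
R2: moderate=0.51 → w = 0.51
R3: ¬critical=1−0.96=0.04, mild=0.72; AND[min(a, b)] → w = 0.04
R4: moderate=0.51, ¬normal=1−0.08=0.92; AND[min(a, b)] → w = 0.51
R5: moderate=0.51, critical=0.96, mild=0.72; AND[min(a, b)] → w = 0.51
Rules with consequent 'fast': {R1, R3, R4, R5} → strengths 0.08, 0.04, 0.51, 0.51
Aggregate via t-conorm [max(a, b)]: 0.51

0.51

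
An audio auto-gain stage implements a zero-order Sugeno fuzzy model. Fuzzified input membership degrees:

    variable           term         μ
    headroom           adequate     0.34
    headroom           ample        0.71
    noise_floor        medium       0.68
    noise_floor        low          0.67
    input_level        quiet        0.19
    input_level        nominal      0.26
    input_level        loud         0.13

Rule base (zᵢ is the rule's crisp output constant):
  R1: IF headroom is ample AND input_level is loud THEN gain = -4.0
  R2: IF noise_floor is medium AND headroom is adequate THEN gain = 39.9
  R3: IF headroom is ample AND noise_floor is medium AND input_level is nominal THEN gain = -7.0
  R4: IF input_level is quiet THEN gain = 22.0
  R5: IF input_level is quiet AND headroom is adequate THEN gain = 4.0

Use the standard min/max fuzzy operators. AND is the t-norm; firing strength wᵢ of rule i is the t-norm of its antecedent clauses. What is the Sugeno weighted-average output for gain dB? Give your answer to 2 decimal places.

R1 (z=-4.0): ample=0.71, loud=0.13; AND[min(a, b)] → w = 0.13
R2 (z=39.9): medium=0.68, adequate=0.34; AND[min(a, b)] → w = 0.34
R3 (z=-7.0): ample=0.71, medium=0.68, nominal=0.26; AND[min(a, b)] → w = 0.26
R4 (z=22.0): quiet=0.19 → w = 0.19
R5 (z=4.0): quiet=0.19, adequate=0.34; AND[min(a, b)] → w = 0.19
Weighted average = (0.13·-4.0 + 0.34·39.9 + 0.26·-7.0 + 0.19·22.0 + 0.19·4.0) / (0.13 + 0.34 + 0.26 + 0.19 + 0.19)
  = 16.1660 / 1.1100 = 14.56

14.56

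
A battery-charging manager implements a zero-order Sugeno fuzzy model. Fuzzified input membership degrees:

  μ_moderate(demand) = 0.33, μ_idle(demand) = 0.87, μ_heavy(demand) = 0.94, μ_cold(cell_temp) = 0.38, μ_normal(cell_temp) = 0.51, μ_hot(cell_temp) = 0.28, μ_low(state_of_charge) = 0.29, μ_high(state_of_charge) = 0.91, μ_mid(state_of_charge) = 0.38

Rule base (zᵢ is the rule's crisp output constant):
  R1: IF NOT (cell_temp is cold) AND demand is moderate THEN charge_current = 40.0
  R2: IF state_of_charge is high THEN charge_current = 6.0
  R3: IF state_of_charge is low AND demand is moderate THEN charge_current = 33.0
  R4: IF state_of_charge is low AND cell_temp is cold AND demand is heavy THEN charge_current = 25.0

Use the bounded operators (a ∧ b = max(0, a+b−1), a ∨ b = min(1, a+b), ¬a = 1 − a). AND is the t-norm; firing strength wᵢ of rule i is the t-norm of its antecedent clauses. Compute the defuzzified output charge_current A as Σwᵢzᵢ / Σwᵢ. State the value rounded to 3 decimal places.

R1 (z=40.0): ¬cold=1−0.38=0.62, moderate=0.33; AND[max(0, a+b−1)] → w = 0.00
R2 (z=6.0): high=0.91 → w = 0.91
R3 (z=33.0): low=0.29, moderate=0.33; AND[max(0, a+b−1)] → w = 0.00
R4 (z=25.0): low=0.29, cold=0.38, heavy=0.94; AND[max(0, a+b−1)] → w = 0.00
Weighted average = (0.00·40.0 + 0.91·6.0 + 0.00·33.0 + 0.00·25.0) / (0.00 + 0.91 + 0.00 + 0.00)
  = 5.4600 / 0.9100 = 6.000

6.000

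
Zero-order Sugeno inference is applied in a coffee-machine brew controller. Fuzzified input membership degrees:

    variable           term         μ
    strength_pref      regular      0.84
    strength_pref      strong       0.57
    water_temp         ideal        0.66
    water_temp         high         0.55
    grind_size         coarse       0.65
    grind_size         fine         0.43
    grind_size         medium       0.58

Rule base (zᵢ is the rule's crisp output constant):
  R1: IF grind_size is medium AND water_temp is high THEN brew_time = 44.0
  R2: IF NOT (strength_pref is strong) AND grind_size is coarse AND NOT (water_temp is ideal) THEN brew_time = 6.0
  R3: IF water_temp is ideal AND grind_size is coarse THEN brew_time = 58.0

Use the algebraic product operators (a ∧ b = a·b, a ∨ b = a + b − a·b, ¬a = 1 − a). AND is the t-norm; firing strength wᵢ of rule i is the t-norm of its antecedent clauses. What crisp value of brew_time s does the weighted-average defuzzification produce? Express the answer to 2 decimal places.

R1 (z=44.0): medium=0.58, high=0.55; AND[a·b] → w = 0.3190
R2 (z=6.0): ¬strong=1−0.57=0.43, coarse=0.65, ¬ideal=1−0.66=0.34; AND[a·b] → w = 0.0950
R3 (z=58.0): ideal=0.66, coarse=0.65; AND[a·b] → w = 0.4290
Weighted average = (0.3190·44.0 + 0.0950·6.0 + 0.4290·58.0) / (0.3190 + 0.0950 + 0.4290)
  = 39.4882 / 0.8430 = 46.84

46.84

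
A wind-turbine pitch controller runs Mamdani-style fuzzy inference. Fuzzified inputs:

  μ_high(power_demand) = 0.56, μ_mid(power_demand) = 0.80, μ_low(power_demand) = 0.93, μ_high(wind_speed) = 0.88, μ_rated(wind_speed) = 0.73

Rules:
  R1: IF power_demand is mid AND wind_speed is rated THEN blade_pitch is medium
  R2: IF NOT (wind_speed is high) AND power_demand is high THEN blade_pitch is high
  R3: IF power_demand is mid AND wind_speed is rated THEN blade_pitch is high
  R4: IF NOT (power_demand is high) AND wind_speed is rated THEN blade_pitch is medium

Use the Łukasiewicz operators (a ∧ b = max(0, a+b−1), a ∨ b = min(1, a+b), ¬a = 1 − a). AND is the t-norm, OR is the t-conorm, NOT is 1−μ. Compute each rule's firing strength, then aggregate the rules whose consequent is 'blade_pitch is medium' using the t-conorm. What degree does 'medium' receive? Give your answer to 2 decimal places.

R1: mid=0.80, rated=0.73; AND[max(0, a+b−1)] → w = 0.53
R2: ¬high=1−0.88=0.12, high=0.56; AND[max(0, a+b−1)] → w = 0.00
R3: mid=0.80, rated=0.73; AND[max(0, a+b−1)] → w = 0.53
R4: ¬high=1−0.56=0.44, rated=0.73; AND[max(0, a+b−1)] → w = 0.17
Rules with consequent 'medium': {R1, R4} → strengths 0.53, 0.17
Aggregate via t-conorm [min(1, a+b)]: 0.70

0.70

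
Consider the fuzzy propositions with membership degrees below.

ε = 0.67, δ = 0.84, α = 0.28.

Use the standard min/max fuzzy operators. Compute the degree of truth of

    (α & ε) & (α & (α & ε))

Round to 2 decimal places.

α & ε = min(a, b) on (0.28, 0.67) = 0.28
α & ε = min(a, b) on (0.28, 0.67) = 0.28
α & (α & ε) = min(a, b) on (0.28, 0.28) = 0.28
(α & ε) & (α & (α & ε)) = min(a, b) on (0.28, 0.28) = 0.28

0.28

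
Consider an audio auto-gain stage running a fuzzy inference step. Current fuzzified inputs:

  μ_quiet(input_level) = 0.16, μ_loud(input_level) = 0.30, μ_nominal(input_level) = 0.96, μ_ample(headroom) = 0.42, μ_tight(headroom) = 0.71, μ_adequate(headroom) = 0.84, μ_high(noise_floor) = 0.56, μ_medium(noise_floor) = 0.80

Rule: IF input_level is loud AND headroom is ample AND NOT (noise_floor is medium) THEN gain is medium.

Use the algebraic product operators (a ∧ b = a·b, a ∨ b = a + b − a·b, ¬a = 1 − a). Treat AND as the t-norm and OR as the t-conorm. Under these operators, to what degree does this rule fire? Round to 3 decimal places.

0.025

firing strength: loud=0.30, ample=0.42, ¬medium=1−0.80=0.20; AND[a·b] → w = 0.0252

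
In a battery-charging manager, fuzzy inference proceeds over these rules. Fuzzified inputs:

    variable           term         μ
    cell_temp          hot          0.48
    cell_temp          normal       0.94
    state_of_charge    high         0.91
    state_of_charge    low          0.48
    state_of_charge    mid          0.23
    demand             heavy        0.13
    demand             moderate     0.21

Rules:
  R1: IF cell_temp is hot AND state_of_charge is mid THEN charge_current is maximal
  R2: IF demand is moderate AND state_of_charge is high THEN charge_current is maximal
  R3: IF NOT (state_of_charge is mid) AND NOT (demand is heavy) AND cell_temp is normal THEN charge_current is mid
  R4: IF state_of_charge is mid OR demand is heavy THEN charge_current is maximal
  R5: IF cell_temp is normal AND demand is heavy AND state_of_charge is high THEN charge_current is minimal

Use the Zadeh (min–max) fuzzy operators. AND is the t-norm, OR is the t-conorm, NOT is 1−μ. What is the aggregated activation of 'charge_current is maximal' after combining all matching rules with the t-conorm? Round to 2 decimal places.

0.23

R1: hot=0.48, mid=0.23; AND[min(a, b)] → w = 0.23
R2: moderate=0.21, high=0.91; AND[min(a, b)] → w = 0.21
R3: ¬mid=1−0.23=0.77, ¬heavy=1−0.13=0.87, normal=0.94; AND[min(a, b)] → w = 0.77
R4: mid=0.23, heavy=0.13; OR[max(a, b)] → w = 0.23
R5: normal=0.94, heavy=0.13, high=0.91; AND[min(a, b)] → w = 0.13
Rules with consequent 'maximal': {R1, R2, R4} → strengths 0.23, 0.21, 0.23
Aggregate via t-conorm [max(a, b)]: 0.23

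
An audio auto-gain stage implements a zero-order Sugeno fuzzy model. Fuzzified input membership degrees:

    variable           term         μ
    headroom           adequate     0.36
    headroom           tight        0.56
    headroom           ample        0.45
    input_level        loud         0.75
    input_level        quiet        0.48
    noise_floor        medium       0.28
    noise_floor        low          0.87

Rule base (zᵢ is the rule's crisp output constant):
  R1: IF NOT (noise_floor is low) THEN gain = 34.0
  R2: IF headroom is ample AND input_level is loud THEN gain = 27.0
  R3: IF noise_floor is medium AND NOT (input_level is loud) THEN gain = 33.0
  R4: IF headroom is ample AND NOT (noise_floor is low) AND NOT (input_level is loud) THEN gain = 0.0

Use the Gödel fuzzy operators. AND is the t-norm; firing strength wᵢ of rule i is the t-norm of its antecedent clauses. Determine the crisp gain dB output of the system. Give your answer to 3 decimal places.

25.854

R1 (z=34.0): ¬low=1−0.87=0.13 → w = 0.13
R2 (z=27.0): ample=0.45, loud=0.75; AND[min(a, b)] → w = 0.45
R3 (z=33.0): medium=0.28, ¬loud=1−0.75=0.25; AND[min(a, b)] → w = 0.25
R4 (z=0.0): ample=0.45, ¬low=1−0.87=0.13, ¬loud=1−0.75=0.25; AND[min(a, b)] → w = 0.13
Weighted average = (0.13·34.0 + 0.45·27.0 + 0.25·33.0 + 0.13·0.0) / (0.13 + 0.45 + 0.25 + 0.13)
  = 24.8200 / 0.9600 = 25.854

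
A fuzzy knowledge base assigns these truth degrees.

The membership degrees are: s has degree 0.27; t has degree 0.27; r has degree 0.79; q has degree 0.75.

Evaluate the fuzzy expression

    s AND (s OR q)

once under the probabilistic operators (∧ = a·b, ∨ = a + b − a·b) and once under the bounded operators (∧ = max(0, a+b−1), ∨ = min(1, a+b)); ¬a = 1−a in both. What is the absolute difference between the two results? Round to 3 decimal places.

0.049

Under probabilistic:
  s OR q = a + b − a·b on (0.2700, 0.7500) = 0.8175
  s AND (s OR q) = a·b on (0.2700, 0.8175) = 0.2207
  → value = 0.2207
Under bounded:
  s OR q = min(1, a+b) on (0.27, 0.75) = 1.00
  s AND (s OR q) = max(0, a+b−1) on (0.27, 1.00) = 0.27
  → value = 0.2700
|0.2207 − 0.2700| = 0.049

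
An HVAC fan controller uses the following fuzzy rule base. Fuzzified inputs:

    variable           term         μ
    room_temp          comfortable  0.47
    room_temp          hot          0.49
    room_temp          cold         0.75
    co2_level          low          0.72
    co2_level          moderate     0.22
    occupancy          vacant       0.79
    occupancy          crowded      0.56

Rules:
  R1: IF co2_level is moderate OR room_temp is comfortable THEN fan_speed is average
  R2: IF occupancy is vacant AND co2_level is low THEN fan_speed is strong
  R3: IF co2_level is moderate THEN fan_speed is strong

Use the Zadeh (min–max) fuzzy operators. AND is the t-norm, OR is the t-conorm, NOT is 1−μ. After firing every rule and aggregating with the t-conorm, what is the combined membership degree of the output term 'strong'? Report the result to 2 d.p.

R1: moderate=0.22, comfortable=0.47; OR[max(a, b)] → w = 0.47
R2: vacant=0.79, low=0.72; AND[min(a, b)] → w = 0.72
R3: moderate=0.22 → w = 0.22
Rules with consequent 'strong': {R2, R3} → strengths 0.72, 0.22
Aggregate via t-conorm [max(a, b)]: 0.72

0.72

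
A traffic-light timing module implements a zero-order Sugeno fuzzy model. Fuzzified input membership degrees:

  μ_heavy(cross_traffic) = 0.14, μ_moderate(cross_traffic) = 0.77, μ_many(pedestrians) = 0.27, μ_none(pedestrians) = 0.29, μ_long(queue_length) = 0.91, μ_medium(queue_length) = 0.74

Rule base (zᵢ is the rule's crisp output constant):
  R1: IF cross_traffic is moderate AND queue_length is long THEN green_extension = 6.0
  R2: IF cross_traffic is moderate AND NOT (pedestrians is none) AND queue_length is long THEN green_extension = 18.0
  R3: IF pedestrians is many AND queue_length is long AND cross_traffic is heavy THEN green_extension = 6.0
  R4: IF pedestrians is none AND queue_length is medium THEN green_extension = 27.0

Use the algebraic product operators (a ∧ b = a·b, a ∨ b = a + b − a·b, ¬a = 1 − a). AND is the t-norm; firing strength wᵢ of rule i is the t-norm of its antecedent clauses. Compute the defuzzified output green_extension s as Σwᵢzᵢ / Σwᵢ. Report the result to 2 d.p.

13.24

R1 (z=6.0): moderate=0.77, long=0.91; AND[a·b] → w = 0.7007
R2 (z=18.0): moderate=0.77, ¬none=1−0.29=0.71, long=0.91; AND[a·b] → w = 0.4975
R3 (z=6.0): many=0.27, long=0.91, heavy=0.14; AND[a·b] → w = 0.0344
R4 (z=27.0): none=0.29, medium=0.74; AND[a·b] → w = 0.2146
Weighted average = (0.7007·6.0 + 0.4975·18.0 + 0.0344·6.0 + 0.2146·27.0) / (0.7007 + 0.4975 + 0.0344 + 0.2146)
  = 19.1597 / 1.4472 = 13.24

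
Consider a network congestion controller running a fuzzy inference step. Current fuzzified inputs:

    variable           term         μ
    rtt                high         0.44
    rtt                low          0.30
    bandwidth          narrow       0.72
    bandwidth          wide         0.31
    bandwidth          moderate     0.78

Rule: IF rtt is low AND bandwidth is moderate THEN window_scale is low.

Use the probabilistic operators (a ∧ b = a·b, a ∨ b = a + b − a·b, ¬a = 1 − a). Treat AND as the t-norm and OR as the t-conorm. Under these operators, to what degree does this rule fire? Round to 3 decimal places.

firing strength: low=0.30, moderate=0.78; AND[a·b] → w = 0.2340

0.234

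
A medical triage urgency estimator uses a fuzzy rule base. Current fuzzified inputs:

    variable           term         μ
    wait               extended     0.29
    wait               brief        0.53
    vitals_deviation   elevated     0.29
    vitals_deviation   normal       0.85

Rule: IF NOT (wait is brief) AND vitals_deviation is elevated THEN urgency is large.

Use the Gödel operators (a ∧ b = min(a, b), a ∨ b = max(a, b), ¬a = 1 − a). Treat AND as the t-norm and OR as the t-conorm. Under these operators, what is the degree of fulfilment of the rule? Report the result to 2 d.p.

0.29

firing strength: ¬brief=1−0.53=0.47, elevated=0.29; AND[min(a, b)] → w = 0.29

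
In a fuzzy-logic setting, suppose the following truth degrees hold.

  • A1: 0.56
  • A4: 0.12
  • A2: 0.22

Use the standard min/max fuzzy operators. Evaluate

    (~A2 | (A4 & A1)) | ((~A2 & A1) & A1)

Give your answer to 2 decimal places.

0.78

~A2 = 1 − 0.22 = 0.78
A4 & A1 = min(a, b) on (0.12, 0.56) = 0.12
~A2 | (A4 & A1) = max(a, b) on (0.78, 0.12) = 0.78
~A2 = 1 − 0.22 = 0.78
~A2 & A1 = min(a, b) on (0.78, 0.56) = 0.56
(~A2 & A1) & A1 = min(a, b) on (0.56, 0.56) = 0.56
(~A2 | (A4 & A1)) | ((~A2 & A1) & A1) = max(a, b) on (0.78, 0.56) = 0.78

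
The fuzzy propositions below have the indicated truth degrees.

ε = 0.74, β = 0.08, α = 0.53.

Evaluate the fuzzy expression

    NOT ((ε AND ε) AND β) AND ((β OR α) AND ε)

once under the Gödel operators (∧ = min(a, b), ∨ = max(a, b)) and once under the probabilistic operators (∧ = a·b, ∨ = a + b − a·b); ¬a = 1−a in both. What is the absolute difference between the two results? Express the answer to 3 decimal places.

0.128

Under Gödel:
  ε AND ε = min(a, b) on (0.74, 0.74) = 0.74
  (ε AND ε) AND β = min(a, b) on (0.74, 0.08) = 0.08
  NOT ((ε AND ε) AND β) = 1 − 0.08 = 0.92
  β OR α = max(a, b) on (0.08, 0.53) = 0.53
  (β OR α) AND ε = min(a, b) on (0.53, 0.74) = 0.53
  NOT ((ε AND ε) AND β) AND ((β OR α) AND ε) = min(a, b) on (0.92, 0.53) = 0.53
  → value = 0.5300
Under probabilistic:
  ε AND ε = a·b on (0.7400, 0.7400) = 0.5476
  (ε AND ε) AND β = a·b on (0.5476, 0.0800) = 0.0438
  NOT ((ε AND ε) AND β) = 1 − 0.0438 = 0.9562
  β OR α = a + b − a·b on (0.0800, 0.5300) = 0.5676
  (β OR α) AND ε = a·b on (0.5676, 0.7400) = 0.4200
  NOT ((ε AND ε) AND β) AND ((β OR α) AND ε) = a·b on (0.9562, 0.4200) = 0.4016
  → value = 0.4016
|0.5300 − 0.4016| = 0.128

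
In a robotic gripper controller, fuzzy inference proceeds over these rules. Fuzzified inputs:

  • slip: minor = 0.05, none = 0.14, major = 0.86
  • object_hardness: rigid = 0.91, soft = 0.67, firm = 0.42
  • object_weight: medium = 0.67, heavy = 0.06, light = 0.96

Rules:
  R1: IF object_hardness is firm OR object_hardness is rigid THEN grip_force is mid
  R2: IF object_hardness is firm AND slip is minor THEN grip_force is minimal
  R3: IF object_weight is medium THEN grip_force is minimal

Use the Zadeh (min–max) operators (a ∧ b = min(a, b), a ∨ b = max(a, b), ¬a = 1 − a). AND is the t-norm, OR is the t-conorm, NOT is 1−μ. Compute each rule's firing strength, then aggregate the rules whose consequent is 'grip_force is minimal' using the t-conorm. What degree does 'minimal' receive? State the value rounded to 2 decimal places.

0.67

R1: firm=0.42, rigid=0.91; OR[max(a, b)] → w = 0.91
R2: firm=0.42, minor=0.05; AND[min(a, b)] → w = 0.05
R3: medium=0.67 → w = 0.67
Rules with consequent 'minimal': {R2, R3} → strengths 0.05, 0.67
Aggregate via t-conorm [max(a, b)]: 0.67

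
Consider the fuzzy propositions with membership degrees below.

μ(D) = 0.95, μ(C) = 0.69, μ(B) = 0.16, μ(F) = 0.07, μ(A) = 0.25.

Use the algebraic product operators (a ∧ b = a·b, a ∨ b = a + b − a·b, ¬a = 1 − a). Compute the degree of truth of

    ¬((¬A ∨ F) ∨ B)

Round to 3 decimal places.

0.195

¬A = 1 − 0.2500 = 0.7500
¬A ∨ F = a + b − a·b on (0.7500, 0.0700) = 0.7675
(¬A ∨ F) ∨ B = a + b − a·b on (0.7675, 0.1600) = 0.8047
¬((¬A ∨ F) ∨ B) = 1 − 0.8047 = 0.1953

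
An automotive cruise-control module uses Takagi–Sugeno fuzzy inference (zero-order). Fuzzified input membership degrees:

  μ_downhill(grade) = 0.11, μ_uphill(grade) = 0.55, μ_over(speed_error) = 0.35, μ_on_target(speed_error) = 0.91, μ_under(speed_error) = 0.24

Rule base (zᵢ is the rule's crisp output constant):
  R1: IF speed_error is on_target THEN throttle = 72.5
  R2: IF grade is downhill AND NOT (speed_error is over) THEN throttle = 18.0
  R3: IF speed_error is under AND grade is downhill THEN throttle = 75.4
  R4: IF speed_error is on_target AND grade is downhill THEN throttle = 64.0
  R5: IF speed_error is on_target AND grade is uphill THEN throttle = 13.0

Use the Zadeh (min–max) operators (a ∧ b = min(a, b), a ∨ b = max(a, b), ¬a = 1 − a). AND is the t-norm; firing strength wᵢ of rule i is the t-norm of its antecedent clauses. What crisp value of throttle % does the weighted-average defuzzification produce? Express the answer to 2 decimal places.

50.52

R1 (z=72.5): on_target=0.91 → w = 0.91
R2 (z=18.0): downhill=0.11, ¬over=1−0.35=0.65; AND[min(a, b)] → w = 0.11
R3 (z=75.4): under=0.24, downhill=0.11; AND[min(a, b)] → w = 0.11
R4 (z=64.0): on_target=0.91, downhill=0.11; AND[min(a, b)] → w = 0.11
R5 (z=13.0): on_target=0.91, uphill=0.55; AND[min(a, b)] → w = 0.55
Weighted average = (0.91·72.5 + 0.11·18.0 + 0.11·75.4 + 0.11·64.0 + 0.55·13.0) / (0.91 + 0.11 + 0.11 + 0.11 + 0.55)
  = 90.4390 / 1.7900 = 50.52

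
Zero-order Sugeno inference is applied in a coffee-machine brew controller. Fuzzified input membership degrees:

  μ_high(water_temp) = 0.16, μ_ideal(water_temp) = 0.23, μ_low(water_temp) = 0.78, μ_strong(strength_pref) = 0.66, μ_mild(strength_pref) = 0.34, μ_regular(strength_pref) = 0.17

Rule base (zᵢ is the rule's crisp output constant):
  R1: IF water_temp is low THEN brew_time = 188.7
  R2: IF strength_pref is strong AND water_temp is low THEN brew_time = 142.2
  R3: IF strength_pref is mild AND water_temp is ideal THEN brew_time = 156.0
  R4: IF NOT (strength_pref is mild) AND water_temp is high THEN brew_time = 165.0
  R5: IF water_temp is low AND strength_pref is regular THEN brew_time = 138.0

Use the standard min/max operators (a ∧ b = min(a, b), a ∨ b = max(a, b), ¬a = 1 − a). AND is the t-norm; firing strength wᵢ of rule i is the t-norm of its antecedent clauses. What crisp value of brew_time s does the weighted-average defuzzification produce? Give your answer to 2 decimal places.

163.39

R1 (z=188.7): low=0.78 → w = 0.78
R2 (z=142.2): strong=0.66, low=0.78; AND[min(a, b)] → w = 0.66
R3 (z=156.0): mild=0.34, ideal=0.23; AND[min(a, b)] → w = 0.23
R4 (z=165.0): ¬mild=1−0.34=0.66, high=0.16; AND[min(a, b)] → w = 0.16
R5 (z=138.0): low=0.78, regular=0.17; AND[min(a, b)] → w = 0.17
Weighted average = (0.78·188.7 + 0.66·142.2 + 0.23·156.0 + 0.16·165.0 + 0.17·138.0) / (0.78 + 0.66 + 0.23 + 0.16 + 0.17)
  = 326.7780 / 2.0000 = 163.39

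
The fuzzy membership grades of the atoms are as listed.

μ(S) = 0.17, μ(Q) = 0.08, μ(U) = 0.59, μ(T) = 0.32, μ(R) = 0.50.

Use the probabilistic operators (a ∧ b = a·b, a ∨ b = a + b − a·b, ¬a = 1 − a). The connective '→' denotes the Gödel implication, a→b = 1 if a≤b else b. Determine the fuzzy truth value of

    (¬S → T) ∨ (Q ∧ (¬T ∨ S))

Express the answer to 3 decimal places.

¬S = 1 − 0.1700 = 0.8300
¬S → T  [Gödel: 1 if a≤b else b] with a=0.8300, b=0.3200 → 0.3200
¬T = 1 − 0.3200 = 0.6800
¬T ∨ S = a + b − a·b on (0.6800, 0.1700) = 0.7344
Q ∧ (¬T ∨ S) = a·b on (0.0800, 0.7344) = 0.0588
(¬S → T) ∨ (Q ∧ (¬T ∨ S)) = a + b − a·b on (0.3200, 0.0588) = 0.3600

0.360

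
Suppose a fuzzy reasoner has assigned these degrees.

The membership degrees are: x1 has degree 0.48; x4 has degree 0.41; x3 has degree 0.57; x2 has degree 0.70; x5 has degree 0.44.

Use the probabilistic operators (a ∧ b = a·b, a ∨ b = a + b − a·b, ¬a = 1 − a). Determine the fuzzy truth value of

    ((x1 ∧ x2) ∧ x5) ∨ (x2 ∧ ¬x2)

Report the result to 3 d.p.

0.327

x1 ∧ x2 = a·b on (0.4800, 0.7000) = 0.3360
(x1 ∧ x2) ∧ x5 = a·b on (0.3360, 0.4400) = 0.1478
¬x2 = 1 − 0.7000 = 0.3000
x2 ∧ ¬x2 = a·b on (0.7000, 0.3000) = 0.2100
((x1 ∧ x2) ∧ x5) ∨ (x2 ∧ ¬x2) = a + b − a·b on (0.1478, 0.2100) = 0.3268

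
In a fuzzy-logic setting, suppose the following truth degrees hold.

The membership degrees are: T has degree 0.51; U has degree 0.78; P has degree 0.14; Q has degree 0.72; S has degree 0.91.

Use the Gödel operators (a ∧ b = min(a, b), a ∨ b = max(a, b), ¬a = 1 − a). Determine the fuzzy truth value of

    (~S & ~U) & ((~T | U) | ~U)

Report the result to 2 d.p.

~S = 1 − 0.91 = 0.09
~U = 1 − 0.78 = 0.22
~S & ~U = min(a, b) on (0.09, 0.22) = 0.09
~T = 1 − 0.51 = 0.49
~T | U = max(a, b) on (0.49, 0.78) = 0.78
~U = 1 − 0.78 = 0.22
(~T | U) | ~U = max(a, b) on (0.78, 0.22) = 0.78
(~S & ~U) & ((~T | U) | ~U) = min(a, b) on (0.09, 0.78) = 0.09

0.09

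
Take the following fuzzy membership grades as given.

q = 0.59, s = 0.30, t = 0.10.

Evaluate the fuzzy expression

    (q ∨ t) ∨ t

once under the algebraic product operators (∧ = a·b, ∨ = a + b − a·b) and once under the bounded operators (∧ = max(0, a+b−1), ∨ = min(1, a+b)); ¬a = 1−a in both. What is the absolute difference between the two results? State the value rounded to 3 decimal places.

Under algebraic product:
  q ∨ t = a + b − a·b on (0.5900, 0.1000) = 0.6310
  (q ∨ t) ∨ t = a + b − a·b on (0.6310, 0.1000) = 0.6679
  → value = 0.6679
Under bounded:
  q ∨ t = min(1, a+b) on (0.59, 0.10) = 0.69
  (q ∨ t) ∨ t = min(1, a+b) on (0.69, 0.10) = 0.79
  → value = 0.7900
|0.6679 − 0.7900| = 0.122

0.122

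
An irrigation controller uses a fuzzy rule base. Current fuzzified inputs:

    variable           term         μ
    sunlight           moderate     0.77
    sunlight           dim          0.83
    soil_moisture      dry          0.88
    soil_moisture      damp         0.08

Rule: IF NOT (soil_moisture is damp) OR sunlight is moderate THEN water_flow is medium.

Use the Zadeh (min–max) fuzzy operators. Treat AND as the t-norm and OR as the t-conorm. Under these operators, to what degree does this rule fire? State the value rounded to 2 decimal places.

0.92

firing strength: ¬damp=1−0.08=0.92, moderate=0.77; OR[max(a, b)] → w = 0.92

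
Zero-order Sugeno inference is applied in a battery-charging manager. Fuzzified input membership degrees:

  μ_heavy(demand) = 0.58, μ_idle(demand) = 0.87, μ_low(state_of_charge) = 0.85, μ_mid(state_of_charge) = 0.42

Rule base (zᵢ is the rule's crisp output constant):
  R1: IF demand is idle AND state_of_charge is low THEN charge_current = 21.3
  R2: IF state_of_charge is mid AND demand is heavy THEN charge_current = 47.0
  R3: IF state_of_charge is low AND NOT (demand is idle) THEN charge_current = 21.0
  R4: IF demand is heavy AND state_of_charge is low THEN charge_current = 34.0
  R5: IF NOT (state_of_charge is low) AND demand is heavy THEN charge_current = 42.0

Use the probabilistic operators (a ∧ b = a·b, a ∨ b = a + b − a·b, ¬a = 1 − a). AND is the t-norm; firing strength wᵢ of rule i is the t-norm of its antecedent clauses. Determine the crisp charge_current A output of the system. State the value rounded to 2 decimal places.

R1 (z=21.3): idle=0.87, low=0.85; AND[a·b] → w = 0.7395
R2 (z=47.0): mid=0.42, heavy=0.58; AND[a·b] → w = 0.2436
R3 (z=21.0): low=0.85, ¬idle=1−0.87=0.13; AND[a·b] → w = 0.1105
R4 (z=34.0): heavy=0.58, low=0.85; AND[a·b] → w = 0.4930
R5 (z=42.0): ¬low=1−0.85=0.15, heavy=0.58; AND[a·b] → w = 0.0870
Weighted average = (0.7395·21.3 + 0.2436·47.0 + 0.1105·21.0 + 0.4930·34.0 + 0.0870·42.0) / (0.7395 + 0.2436 + 0.1105 + 0.4930 + 0.0870)
  = 49.9370 / 1.6736 = 29.84

29.84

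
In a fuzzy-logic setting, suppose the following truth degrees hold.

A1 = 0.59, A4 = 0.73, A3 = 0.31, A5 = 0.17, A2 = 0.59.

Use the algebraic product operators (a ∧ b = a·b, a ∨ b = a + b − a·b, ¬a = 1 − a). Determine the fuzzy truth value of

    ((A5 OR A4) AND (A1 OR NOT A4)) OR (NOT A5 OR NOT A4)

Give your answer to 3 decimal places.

A5 OR A4 = a + b − a·b on (0.1700, 0.7300) = 0.7759
NOT A4 = 1 − 0.7300 = 0.2700
A1 OR NOT A4 = a + b − a·b on (0.5900, 0.2700) = 0.7007
(A5 OR A4) AND (A1 OR NOT A4) = a·b on (0.7759, 0.7007) = 0.5437
NOT A5 = 1 − 0.1700 = 0.8300
NOT A4 = 1 − 0.7300 = 0.2700
NOT A5 OR NOT A4 = a + b − a·b on (0.8300, 0.2700) = 0.8759
((A5 OR A4) AND (A1 OR NOT A4)) OR (NOT A5 OR NOT A4) = a + b − a·b on (0.5437, 0.8759) = 0.9434

0.943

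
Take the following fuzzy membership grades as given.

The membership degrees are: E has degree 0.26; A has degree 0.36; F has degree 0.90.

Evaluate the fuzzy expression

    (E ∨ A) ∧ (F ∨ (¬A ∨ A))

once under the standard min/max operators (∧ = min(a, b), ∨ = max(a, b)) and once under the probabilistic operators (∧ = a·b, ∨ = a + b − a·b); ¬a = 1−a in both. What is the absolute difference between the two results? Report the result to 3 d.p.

0.154

Under standard min/max:
  E ∨ A = max(a, b) on (0.26, 0.36) = 0.36
  ¬A = 1 − 0.36 = 0.64
  ¬A ∨ A = max(a, b) on (0.64, 0.36) = 0.64
  F ∨ (¬A ∨ A) = max(a, b) on (0.90, 0.64) = 0.90
  (E ∨ A) ∧ (F ∨ (¬A ∨ A)) = min(a, b) on (0.36, 0.90) = 0.36
  → value = 0.3600
Under probabilistic:
  E ∨ A = a + b − a·b on (0.2600, 0.3600) = 0.5264
  ¬A = 1 − 0.3600 = 0.6400
  ¬A ∨ A = a + b − a·b on (0.6400, 0.3600) = 0.7696
  F ∨ (¬A ∨ A) = a + b − a·b on (0.9000, 0.7696) = 0.9770
  (E ∨ A) ∧ (F ∨ (¬A ∨ A)) = a·b on (0.5264, 0.9770) = 0.5143
  → value = 0.5143
|0.3600 − 0.5143| = 0.154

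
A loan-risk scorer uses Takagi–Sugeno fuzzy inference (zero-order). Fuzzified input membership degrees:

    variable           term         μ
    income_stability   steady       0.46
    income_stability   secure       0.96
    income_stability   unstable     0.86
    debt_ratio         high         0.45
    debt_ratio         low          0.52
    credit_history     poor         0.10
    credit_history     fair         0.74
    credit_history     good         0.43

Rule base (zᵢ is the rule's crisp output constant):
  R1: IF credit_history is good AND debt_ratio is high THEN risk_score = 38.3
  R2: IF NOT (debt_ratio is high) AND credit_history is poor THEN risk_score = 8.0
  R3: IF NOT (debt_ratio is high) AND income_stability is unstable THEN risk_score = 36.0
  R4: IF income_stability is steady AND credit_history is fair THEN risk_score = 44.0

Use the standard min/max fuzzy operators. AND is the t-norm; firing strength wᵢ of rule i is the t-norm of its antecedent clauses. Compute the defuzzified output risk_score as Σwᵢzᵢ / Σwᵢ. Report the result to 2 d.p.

37.21

R1 (z=38.3): good=0.43, high=0.45; AND[min(a, b)] → w = 0.43
R2 (z=8.0): ¬high=1−0.45=0.55, poor=0.10; AND[min(a, b)] → w = 0.10
R3 (z=36.0): ¬high=1−0.45=0.55, unstable=0.86; AND[min(a, b)] → w = 0.55
R4 (z=44.0): steady=0.46, fair=0.74; AND[min(a, b)] → w = 0.46
Weighted average = (0.43·38.3 + 0.10·8.0 + 0.55·36.0 + 0.46·44.0) / (0.43 + 0.10 + 0.55 + 0.46)
  = 57.3090 / 1.5400 = 37.21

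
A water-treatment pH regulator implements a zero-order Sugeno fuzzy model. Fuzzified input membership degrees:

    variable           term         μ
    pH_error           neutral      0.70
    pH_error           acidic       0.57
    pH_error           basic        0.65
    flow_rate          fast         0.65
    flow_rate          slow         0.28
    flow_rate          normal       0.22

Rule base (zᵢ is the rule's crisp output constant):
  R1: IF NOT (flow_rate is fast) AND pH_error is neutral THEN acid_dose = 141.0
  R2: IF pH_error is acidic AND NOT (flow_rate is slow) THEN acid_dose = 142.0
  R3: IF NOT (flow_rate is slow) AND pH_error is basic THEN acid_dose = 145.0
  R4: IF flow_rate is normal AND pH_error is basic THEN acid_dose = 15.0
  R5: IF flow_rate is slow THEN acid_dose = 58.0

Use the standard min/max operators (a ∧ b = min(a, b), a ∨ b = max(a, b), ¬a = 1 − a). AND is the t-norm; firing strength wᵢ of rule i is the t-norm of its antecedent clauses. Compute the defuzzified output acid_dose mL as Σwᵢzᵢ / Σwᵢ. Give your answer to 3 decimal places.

R1 (z=141.0): ¬fast=1−0.65=0.35, neutral=0.70; AND[min(a, b)] → w = 0.35
R2 (z=142.0): acidic=0.57, ¬slow=1−0.28=0.72; AND[min(a, b)] → w = 0.57
R3 (z=145.0): ¬slow=1−0.28=0.72, basic=0.65; AND[min(a, b)] → w = 0.65
R4 (z=15.0): normal=0.22, basic=0.65; AND[min(a, b)] → w = 0.22
R5 (z=58.0): slow=0.28 → w = 0.28
Weighted average = (0.35·141.0 + 0.57·142.0 + 0.65·145.0 + 0.22·15.0 + 0.28·58.0) / (0.35 + 0.57 + 0.65 + 0.22 + 0.28)
  = 244.0800 / 2.0700 = 117.913

117.913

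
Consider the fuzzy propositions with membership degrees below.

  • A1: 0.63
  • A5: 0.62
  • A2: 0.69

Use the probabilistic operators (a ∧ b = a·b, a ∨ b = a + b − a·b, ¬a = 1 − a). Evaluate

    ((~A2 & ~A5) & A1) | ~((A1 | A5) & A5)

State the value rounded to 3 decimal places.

0.507

~A2 = 1 − 0.6900 = 0.3100
~A5 = 1 − 0.6200 = 0.3800
~A2 & ~A5 = a·b on (0.3100, 0.3800) = 0.1178
(~A2 & ~A5) & A1 = a·b on (0.1178, 0.6300) = 0.0742
A1 | A5 = a + b − a·b on (0.6300, 0.6200) = 0.8594
(A1 | A5) & A5 = a·b on (0.8594, 0.6200) = 0.5328
~((A1 | A5) & A5) = 1 − 0.5328 = 0.4672
((~A2 & ~A5) & A1) | ~((A1 | A5) & A5) = a + b − a·b on (0.0742, 0.4672) = 0.5067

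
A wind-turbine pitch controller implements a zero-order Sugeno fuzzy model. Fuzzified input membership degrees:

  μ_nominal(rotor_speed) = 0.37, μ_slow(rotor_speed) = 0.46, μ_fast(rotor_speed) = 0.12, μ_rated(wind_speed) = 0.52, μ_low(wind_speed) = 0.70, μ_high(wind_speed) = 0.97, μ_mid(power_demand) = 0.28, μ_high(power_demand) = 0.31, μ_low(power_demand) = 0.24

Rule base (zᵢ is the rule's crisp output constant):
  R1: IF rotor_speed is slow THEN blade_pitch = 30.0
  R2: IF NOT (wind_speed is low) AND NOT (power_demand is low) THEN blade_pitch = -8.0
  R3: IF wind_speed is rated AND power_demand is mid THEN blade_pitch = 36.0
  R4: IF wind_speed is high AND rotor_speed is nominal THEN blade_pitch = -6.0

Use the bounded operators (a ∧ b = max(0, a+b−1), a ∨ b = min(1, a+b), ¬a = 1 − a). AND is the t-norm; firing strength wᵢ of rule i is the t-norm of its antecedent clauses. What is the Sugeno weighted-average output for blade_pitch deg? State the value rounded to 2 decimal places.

13.12

R1 (z=30.0): slow=0.46 → w = 0.46
R2 (z=-8.0): ¬low=1−0.70=0.30, ¬low=1−0.24=0.76; AND[max(0, a+b−1)] → w = 0.06
R3 (z=36.0): rated=0.52, mid=0.28; AND[max(0, a+b−1)] → w = 0.00
R4 (z=-6.0): high=0.97, nominal=0.37; AND[max(0, a+b−1)] → w = 0.34
Weighted average = (0.46·30.0 + 0.06·-8.0 + 0.00·36.0 + 0.34·-6.0) / (0.46 + 0.06 + 0.00 + 0.34)
  = 11.2800 / 0.8600 = 13.12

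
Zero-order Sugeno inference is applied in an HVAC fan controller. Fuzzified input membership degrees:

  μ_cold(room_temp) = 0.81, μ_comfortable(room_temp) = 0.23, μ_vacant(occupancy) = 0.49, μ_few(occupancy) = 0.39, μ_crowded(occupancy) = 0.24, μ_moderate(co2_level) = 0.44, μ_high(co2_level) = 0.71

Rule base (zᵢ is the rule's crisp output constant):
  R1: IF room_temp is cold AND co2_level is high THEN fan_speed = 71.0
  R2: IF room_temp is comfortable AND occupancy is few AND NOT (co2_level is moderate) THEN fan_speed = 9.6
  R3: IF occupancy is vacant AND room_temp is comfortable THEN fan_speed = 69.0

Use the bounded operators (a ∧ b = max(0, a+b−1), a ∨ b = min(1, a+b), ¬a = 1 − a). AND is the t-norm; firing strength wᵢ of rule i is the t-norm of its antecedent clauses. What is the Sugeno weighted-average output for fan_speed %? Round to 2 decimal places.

71.00

R1 (z=71.0): cold=0.81, high=0.71; AND[max(0, a+b−1)] → w = 0.52
R2 (z=9.6): comfortable=0.23, few=0.39, ¬moderate=1−0.44=0.56; AND[max(0, a+b−1)] → w = 0.00
R3 (z=69.0): vacant=0.49, comfortable=0.23; AND[max(0, a+b−1)] → w = 0.00
Weighted average = (0.52·71.0 + 0.00·9.6 + 0.00·69.0) / (0.52 + 0.00 + 0.00)
  = 36.9200 / 0.5200 = 71.00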